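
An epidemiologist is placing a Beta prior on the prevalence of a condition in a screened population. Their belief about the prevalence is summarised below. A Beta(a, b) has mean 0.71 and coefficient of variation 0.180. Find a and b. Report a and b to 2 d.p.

a = 8.24, b = 3.37

Var = (CV·μ)² = (0.180×0.71)² = 0.016333.
a+b = μ(1−μ)/Var − 1 = 0.2059/0.016333 − 1 = 11.6065.
Thus a = 0.71·11.6065 = 8.24 and b = 0.29·11.6065 = 3.37.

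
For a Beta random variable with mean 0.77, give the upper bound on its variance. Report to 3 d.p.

For fixed mean μ the Beta variance is μ(1−μ)/(α+β+1), increasing as α+β decreases.
Its least upper bound (not attained) is μ(1−μ) = 0.77·0.23 = 0.177.

0.177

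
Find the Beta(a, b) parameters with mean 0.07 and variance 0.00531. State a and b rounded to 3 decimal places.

a = 0.788, b = 10.472

Write ν = a+b; then a = μν and Var = μ(1−μ)/(ν+1).
ν = μ(1−μ)/Var − 1 = 0.0651/0.00531 − 1 = 11.2599.
a = 0.07·11.2599 = 0.788, b = 0.93·11.2599 = 10.472.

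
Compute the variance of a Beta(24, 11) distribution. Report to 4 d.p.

Var = αβ/[(α+β)²(α+β+1)] = (24×11)/(35²×36) = 264/44100 = 0.0060.

0.0060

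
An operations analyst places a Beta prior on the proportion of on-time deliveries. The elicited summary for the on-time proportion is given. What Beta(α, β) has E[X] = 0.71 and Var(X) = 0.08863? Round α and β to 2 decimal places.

By moment matching, α+β = μ(1−μ)/σ² − 1 = (0.71·0.29)/0.08863 − 1 = 2.3231 − 1 = 1.3231.
Since α/(α+β) = μ, α = 0.71·1.3231 = 0.94 and β = 0.29·1.3231 = 0.38.

α = 0.94, β = 0.38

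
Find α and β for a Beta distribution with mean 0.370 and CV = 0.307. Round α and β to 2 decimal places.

α = 6.31, β = 10.75

σ = CV·μ = 0.307×0.370 = 0.11359, so σ² = 0.012903.
s+1 = μ(1−μ)/σ² = 0.233100/0.012903 = 18.0660, so s = α+β = 17.0660.
α = μs = 6.31, β = (1−μ)s = 10.75.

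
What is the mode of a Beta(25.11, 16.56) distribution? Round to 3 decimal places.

0.608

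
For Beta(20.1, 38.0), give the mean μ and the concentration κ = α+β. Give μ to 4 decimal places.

μ = 0.3460, κ = 58.1

κ = α+β = 20.1+38.0 = 58.1; μ = α/κ = 20.1/58.1 = 0.3460.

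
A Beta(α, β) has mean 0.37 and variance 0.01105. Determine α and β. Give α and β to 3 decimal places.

α = 7.435, β = 12.660

Write ν = α+β; then α = μν and Var = μ(1−μ)/(ν+1).
ν = μ(1−μ)/Var − 1 = 0.2331/0.01105 − 1 = 20.0950.
α = 0.37·20.0950 = 7.435, β = 0.63·20.0950 = 12.660.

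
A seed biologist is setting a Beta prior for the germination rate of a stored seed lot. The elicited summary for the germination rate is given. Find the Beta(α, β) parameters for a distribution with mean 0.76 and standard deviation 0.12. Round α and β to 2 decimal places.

Variance = 0.12² = 0.0144. The moment-matching identity α+β = μ(1−μ)/Var − 1 gives
α+β = 0.1824/0.0144 − 1 = 11.6667, so α = μ·11.6667 = 8.87 and β = (1−μ)·11.6667 = 2.80.

α = 8.87, β = 2.80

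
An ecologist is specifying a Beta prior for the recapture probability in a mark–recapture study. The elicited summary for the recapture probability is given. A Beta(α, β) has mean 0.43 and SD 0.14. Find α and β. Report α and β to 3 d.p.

α = 4.947, β = 6.558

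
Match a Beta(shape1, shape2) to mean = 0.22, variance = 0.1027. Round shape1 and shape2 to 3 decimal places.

Write ν = shape1+shape2; then shape1 = μν and Var = μ(1−μ)/(ν+1).
ν = μ(1−μ)/Var − 1 = 0.1716/0.1027 − 1 = 0.6709.
shape1 = 0.22·0.6709 = 0.148, shape2 = 0.78·0.6709 = 0.523.

shape1 = 0.148, shape2 = 0.523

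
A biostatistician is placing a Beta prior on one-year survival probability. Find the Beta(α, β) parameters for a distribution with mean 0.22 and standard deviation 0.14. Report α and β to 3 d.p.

α = 1.706, β = 6.049

σ² = 0.14² = 0.0196.
With s = α+β, Var = μ(1−μ)/(s+1), so s+1 = (0.22×0.78)/0.0196 = 8.7551 and s = 7.7551.
α = μs = 1.706, β = (1−μ)s = 6.049.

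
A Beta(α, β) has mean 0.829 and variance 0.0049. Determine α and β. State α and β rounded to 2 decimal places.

α = 23.15, β = 4.78

Let s = α+β. The Beta variance is μ(1−μ)/(s+1).
So s+1 = μ(1−μ)/σ² = (0.829×0.171)/0.0049 = 0.141759/0.0049 = 28.9304, giving s = 27.9304.
Then α = μs = 0.829×27.9304 = 23.15 and β = (1−μ)s = 0.171×27.9304 = 4.78.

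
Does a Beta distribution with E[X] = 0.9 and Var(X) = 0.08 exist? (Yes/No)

Yes

A Beta with mean μ has variance μ(1−μ)/(α+β+1) < μ(1−μ).
Here μ(1−μ) = 0.9×0.1 = 0.09, and 0.08 < 0.09.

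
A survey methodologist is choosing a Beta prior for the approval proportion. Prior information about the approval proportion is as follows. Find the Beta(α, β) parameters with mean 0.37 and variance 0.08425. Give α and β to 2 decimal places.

α = 0.65, β = 1.11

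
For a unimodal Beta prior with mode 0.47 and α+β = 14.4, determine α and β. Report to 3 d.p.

Mode = (α−1)/(κ−2) with κ = α+β, so α−1 = 0.47·12.4 = 5.828.
α = 6.828; β = κ − α = 7.572.

α = 6.828, β = 7.572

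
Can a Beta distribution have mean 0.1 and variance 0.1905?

No

A Beta with mean μ has variance μ(1−μ)/(α+β+1) < μ(1−μ).
Here μ(1−μ) = 0.1×0.9 = 0.09, and 0.1905 ≥ 0.09.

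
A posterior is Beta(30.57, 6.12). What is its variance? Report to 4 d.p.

α+β = 36.69 and αβ = 187.0884, so Var = αβ/[(α+β)²(α+β+1)] = 187.0884/50736.623409 = 0.0037.

0.0037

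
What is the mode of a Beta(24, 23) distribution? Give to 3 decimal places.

0.511

With α,β > 1, mode = (α−1)/(α+β−2) = 23/45 = 0.511.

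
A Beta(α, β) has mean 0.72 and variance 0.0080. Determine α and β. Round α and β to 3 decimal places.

α = 17.424, β = 6.776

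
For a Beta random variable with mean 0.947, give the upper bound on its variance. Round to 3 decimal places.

For fixed mean μ the Beta variance is μ(1−μ)/(α+β+1), increasing as α+β decreases.
Its least upper bound (not attained) is μ(1−μ) = 0.947·0.053 = 0.050.

0.050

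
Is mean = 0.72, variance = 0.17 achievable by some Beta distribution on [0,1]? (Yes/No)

Yes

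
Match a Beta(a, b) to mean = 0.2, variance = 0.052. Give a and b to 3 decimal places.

Write ν = a+b; then a = μν and Var = μ(1−μ)/(ν+1).
ν = μ(1−μ)/Var − 1 = 0.16/0.052 − 1 = 2.0769.
a = 0.2·2.0769 = 0.415, b = 0.8·2.0769 = 1.662.

a = 0.415, b = 1.662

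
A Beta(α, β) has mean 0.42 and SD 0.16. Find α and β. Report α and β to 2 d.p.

α = 3.58, β = 4.94

Variance = 0.16² = 0.0256. The moment-matching identity α+β = μ(1−μ)/Var − 1 gives
α+β = 0.2436/0.0256 − 1 = 8.5156, so α = μ·8.5156 = 3.58 and β = (1−μ)·8.5156 = 4.94.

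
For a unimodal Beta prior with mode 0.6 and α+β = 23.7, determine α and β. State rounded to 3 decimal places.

Mode = (α−1)/(κ−2) with κ = α+β, so α−1 = 0.6·21.7 = 13.020.
α = 14.020; β = κ − α = 9.680.

α = 14.020, β = 9.680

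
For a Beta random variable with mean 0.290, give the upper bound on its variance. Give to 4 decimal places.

0.2059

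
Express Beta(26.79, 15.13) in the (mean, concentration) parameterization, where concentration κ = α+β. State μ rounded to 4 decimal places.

κ = α+β = 26.79+15.13 = 41.92; μ = α/κ = 26.79/41.92 = 0.6391.

μ = 0.6391, κ = 41.92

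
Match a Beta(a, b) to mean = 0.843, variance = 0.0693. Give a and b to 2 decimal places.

a = 0.77, b = 0.14

By moment matching, a+b = μ(1−μ)/σ² − 1 = (0.843·0.157)/0.0693 − 1 = 1.9098 − 1 = 0.9098.
Since a/(a+b) = μ, a = 0.843·0.9098 = 0.77 and b = 0.157·0.9098 = 0.14.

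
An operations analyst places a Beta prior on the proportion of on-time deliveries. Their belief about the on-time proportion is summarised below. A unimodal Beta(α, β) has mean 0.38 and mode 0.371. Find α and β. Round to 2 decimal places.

With s = α+β: μ = α/s and mode = (α−1)/(s−2). Eliminating α = μs,
μs − 1 = m(s−2) ⇒ s(μ−m) = 1−2m ⇒ s = 0.258/0.009 = 28.6667.
So α = μs = 10.89, β = (1−μ)s = 17.77.

α = 10.89, β = 17.77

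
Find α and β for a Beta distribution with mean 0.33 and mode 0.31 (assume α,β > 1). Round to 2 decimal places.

Let s = α+β. Mean gives α = μs = 0.33s; mode gives (α−1)/(s−2) = 0.31.
Substituting: 0.33s − 1 = 0.31(s−2) = 0.31s − 0.62, so 0.02s = 0.38 and s = 19.0000.
Then α = 0.33×19.0000 = 6.27 and β = s−α = 12.73.

α = 6.27, β = 12.73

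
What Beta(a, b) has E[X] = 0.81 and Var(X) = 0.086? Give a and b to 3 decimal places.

a = 0.640, b = 0.150

Let s = a+b. The Beta variance is μ(1−μ)/(s+1).
So s+1 = μ(1−μ)/σ² = (0.81×0.19)/0.086 = 0.1539/0.086 = 1.7895, giving s = 0.7895.
Then a = μs = 0.81×0.7895 = 0.640 and b = (1−μ)s = 0.19×0.7895 = 0.150.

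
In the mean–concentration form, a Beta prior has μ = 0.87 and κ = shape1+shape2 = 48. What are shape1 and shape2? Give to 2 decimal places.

shape1 = 41.76, shape2 = 6.24

Split κ in proportion μ : (1−μ): shape1 = 0.87·48 = 41.76, shape2 = 48 − 41.76 = 6.24.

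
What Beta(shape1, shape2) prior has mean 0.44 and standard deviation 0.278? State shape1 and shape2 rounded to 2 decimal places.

shape1 = 0.96, shape2 = 1.23

Variance = 0.278² = 0.077284. The moment-matching identity shape1+shape2 = μ(1−μ)/Var − 1 gives
shape1+shape2 = 0.2464/0.077284 − 1 = 2.1882, so shape1 = μ·2.1882 = 0.96 and shape2 = (1−μ)·2.1882 = 1.23.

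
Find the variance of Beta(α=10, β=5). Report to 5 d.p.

0.01389

α+β = 15 and αβ = 50, so Var = αβ/[(α+β)²(α+β+1)] = 50/3600 = 0.01389.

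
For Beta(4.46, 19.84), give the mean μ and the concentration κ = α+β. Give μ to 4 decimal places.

μ = 0.1835, κ = 24.30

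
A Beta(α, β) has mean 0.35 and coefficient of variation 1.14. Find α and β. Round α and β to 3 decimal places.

α = 0.150, β = 0.279

Var = (CV·μ)² = (1.14×0.35)² = 0.159201.
α+β = μ(1−μ)/Var − 1 = 0.2275/0.159201 − 1 = 0.4290.
Thus α = 0.35·0.4290 = 0.150 and β = 0.65·0.4290 = 0.279.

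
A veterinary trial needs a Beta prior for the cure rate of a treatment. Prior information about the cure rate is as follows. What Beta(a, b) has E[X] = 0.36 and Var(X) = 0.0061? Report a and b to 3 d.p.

a = 13.237, b = 23.533

By moment matching, a+b = μ(1−μ)/σ² − 1 = (0.36·0.64)/0.0061 − 1 = 37.7705 − 1 = 36.7705.
Since a/(a+b) = μ, a = 0.36·36.7705 = 13.237 and b = 0.64·36.7705 = 23.533.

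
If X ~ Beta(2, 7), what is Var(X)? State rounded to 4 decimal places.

0.0173

α+β = 9 and αβ = 14, so Var = αβ/[(α+β)²(α+β+1)] = 14/810 = 0.0173.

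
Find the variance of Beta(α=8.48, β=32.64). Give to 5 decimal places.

α+β = 41.12 and αβ = 276.7872, so Var = αβ/[(α+β)²(α+β+1)] = 276.7872/71218.787328 = 0.00389.

0.00389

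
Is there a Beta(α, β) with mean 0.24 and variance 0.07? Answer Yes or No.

The Beta variance bound is σ² < μ(1−μ).
Here μ(1−μ) = 0.24×0.76 = 0.1824, and 0.07 < 0.1824.

Yes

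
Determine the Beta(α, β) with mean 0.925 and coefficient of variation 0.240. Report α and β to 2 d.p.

σ = CV·μ = 0.240×0.925 = 0.22200, so σ² = 0.049284.
s+1 = μ(1−μ)/σ² = 0.069375/0.049284 = 1.4077, so s = α+β = 0.4077.
α = μs = 0.38, β = (1−μ)s = 0.03.

α = 0.38, β = 0.03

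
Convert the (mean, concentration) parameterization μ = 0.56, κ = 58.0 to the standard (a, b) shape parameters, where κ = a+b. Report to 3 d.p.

Split κ in proportion μ : (1−μ): a = 0.56·58.0 = 32.480, b = 58.0 − 32.480 = 25.520.

a = 32.480, b = 25.520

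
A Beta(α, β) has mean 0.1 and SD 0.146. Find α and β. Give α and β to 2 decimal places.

α = 0.32, β = 2.90

First σ² = 0.021316. Setting α = μn, β = (1−μ)n with n = α+β,
μ(1−μ)/(n+1) = 0.021316 ⇒ n+1 = 0.09/0.021316 = 4.2222 ⇒ n = 3.2222.
Hence α = 0.1×3.2222 = 0.32, β = 0.9×3.2222 = 2.90.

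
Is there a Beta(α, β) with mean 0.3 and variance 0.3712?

For any Beta, Var(X) < E[X]·(1−E[X]).
Here μ(1−μ) = 0.3×0.7 = 0.21, and 0.3712 ≥ 0.21.

No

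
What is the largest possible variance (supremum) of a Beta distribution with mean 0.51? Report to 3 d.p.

For fixed mean μ the Beta variance is μ(1−μ)/(α+β+1), increasing as α+β decreases.
Its least upper bound (not attained) is μ(1−μ) = 0.51·0.49 = 0.250.

0.250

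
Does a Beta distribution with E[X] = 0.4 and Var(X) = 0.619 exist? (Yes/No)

A Beta with mean μ has variance μ(1−μ)/(α+β+1) < μ(1−μ).
Here μ(1−μ) = 0.4×0.6 = 0.24, and 0.619 ≥ 0.24.

No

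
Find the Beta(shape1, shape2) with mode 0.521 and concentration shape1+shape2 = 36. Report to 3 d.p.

Since the density peak of Beta(shape1,shape2) is at (shape1−1)/(shape1+shape2−2),
shape1 = 1 + 0.521(36−2) = 18.714 and shape2 = 36 − 18.714 = 17.286.

shape1 = 18.714, shape2 = 17.286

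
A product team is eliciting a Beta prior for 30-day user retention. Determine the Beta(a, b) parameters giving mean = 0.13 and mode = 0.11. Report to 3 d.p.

Let s = a+b. Mean gives a = μs = 0.13s; mode gives (a−1)/(s−2) = 0.11.
Substituting: 0.13s − 1 = 0.11(s−2) = 0.11s − 0.22, so 0.02s = 0.78 and s = 39.0000.
Then a = 0.13×39.0000 = 5.070 and b = s−a = 33.930.

a = 5.070, b = 33.930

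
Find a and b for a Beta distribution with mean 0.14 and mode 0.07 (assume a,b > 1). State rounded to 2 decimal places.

a = 1.72, b = 10.57

Let s = a+b. Mean gives a = μs = 0.14s; mode gives (a−1)/(s−2) = 0.07.
Substituting: 0.14s − 1 = 0.07(s−2) = 0.07s − 0.14, so 0.07s = 0.86 and s = 12.2857.
Then a = 0.14×12.2857 = 1.72 and b = s−a = 10.57.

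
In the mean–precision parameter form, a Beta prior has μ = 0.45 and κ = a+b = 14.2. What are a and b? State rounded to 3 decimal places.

Split κ in proportion μ : (1−μ): a = 0.45·14.2 = 6.390, b = 14.2 − 6.390 = 7.810.

a = 6.390, b = 7.810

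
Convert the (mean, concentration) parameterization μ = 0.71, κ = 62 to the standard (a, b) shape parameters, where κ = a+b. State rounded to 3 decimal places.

a = 44.020, b = 17.980

a = μκ = 0.71×62 = 44.020 and b = (1−μ)κ = 0.29×62 = 17.980.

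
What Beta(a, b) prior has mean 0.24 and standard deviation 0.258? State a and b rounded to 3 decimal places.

a = 0.418, b = 1.323

σ² = 0.258² = 0.066564.
With s = a+b, Var = μ(1−μ)/(s+1), so s+1 = (0.24×0.76)/0.066564 = 2.7402 and s = 1.7402.
a = μs = 0.418, b = (1−μ)s = 1.323.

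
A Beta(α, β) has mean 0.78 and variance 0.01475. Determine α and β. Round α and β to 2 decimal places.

α = 8.29, β = 2.34

Write ν = α+β; then α = μν and Var = μ(1−μ)/(ν+1).
ν = μ(1−μ)/Var − 1 = 0.1716/0.01475 − 1 = 10.6339.
α = 0.78·10.6339 = 8.29, β = 0.22·10.6339 = 2.34.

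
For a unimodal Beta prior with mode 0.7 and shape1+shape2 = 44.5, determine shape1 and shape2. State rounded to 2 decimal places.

shape1 = 30.75, shape2 = 13.75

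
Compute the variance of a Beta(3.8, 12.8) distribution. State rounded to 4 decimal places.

0.0100

α+β = 16.6 and αβ = 48.64, so Var = αβ/[(α+β)²(α+β+1)] = 48.64/4849.856 = 0.0100.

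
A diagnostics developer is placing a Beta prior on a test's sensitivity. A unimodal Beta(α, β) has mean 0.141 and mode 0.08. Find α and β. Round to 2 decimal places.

With s = α+β: μ = α/s and mode = (α−1)/(s−2). Eliminating α = μs,
μs − 1 = m(s−2) ⇒ s(μ−m) = 1−2m ⇒ s = 0.84/0.061 = 13.7705.
So α = μs = 1.94, β = (1−μ)s = 11.83.

α = 1.94, β = 11.83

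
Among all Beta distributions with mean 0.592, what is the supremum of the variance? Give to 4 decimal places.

0.2415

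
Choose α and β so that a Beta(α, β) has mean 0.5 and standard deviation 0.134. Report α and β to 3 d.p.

σ² = 0.134² = 0.017956.
With s = α+β, Var = μ(1−μ)/(s+1), so s+1 = (0.5×0.5)/0.017956 = 13.9229 and s = 12.9229.
α = μs = 6.461, β = (1−μ)s = 6.461.

α = 6.461, β = 6.461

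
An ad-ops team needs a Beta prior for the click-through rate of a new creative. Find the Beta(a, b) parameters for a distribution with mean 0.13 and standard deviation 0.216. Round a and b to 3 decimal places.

a = 0.185, b = 1.239

First σ² = 0.046656. Setting a = μn, b = (1−μ)n with n = a+b,
μ(1−μ)/(n+1) = 0.046656 ⇒ n+1 = 0.1131/0.046656 = 2.4241 ⇒ n = 1.4241.
Hence a = 0.13×1.4241 = 0.185, b = 0.87×1.4241 = 1.239.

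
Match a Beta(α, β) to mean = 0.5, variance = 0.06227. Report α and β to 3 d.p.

Let s = α+β. The Beta variance is μ(1−μ)/(s+1).
So s+1 = μ(1−μ)/σ² = (0.5×0.5)/0.06227 = 0.25/0.06227 = 4.0148, giving s = 3.0148.
Then α = μs = 0.5×3.0148 = 1.507 and β = (1−μ)s = 0.5×3.0148 = 1.507.

α = 1.507, β = 1.507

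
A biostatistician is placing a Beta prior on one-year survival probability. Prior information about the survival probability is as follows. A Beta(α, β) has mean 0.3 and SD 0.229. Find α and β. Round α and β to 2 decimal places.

Variance = 0.229² = 0.052441. The moment-matching identity α+β = μ(1−μ)/Var − 1 gives
α+β = 0.21/0.052441 − 1 = 3.0045, so α = μ·3.0045 = 0.90 and β = (1−μ)·3.0045 = 2.10.

α = 0.90, β = 2.10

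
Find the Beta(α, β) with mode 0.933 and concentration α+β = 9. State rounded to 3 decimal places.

For α,β>1 the mode is (α−1)/(α+β−2), so α = mode·(κ−2)+1 = 0.933×7+1 = 7.531.
And β = (1−mode)·(κ−2)+1 = 0.067×7+1 = 1.469.

α = 7.531, β = 1.469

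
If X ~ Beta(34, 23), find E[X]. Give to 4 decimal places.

The Beta mean is α/(α+β) = 34/(34+23) = 0.5965.

0.5965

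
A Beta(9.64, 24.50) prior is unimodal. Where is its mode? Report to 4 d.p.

0.2688

With α,β > 1, mode = (α−1)/(α+β−2) = 8.64/32.14 = 0.2688.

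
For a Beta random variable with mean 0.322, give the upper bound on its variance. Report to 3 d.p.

Var = μ(1−μ)/(α+β+1), which approaches μ(1−μ) as α+β → 0.
So the supremum is μ(1−μ) = 0.322×0.678 = 0.218.

0.218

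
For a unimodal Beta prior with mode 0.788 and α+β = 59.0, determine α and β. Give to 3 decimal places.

Mode = (α−1)/(κ−2) with κ = α+β, so α−1 = 0.788·57.0 = 44.916.
α = 45.916; β = κ − α = 13.084.

α = 45.916, β = 13.084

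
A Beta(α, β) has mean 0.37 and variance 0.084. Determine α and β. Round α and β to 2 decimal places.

α = 0.66, β = 1.12

Write ν = α+β; then α = μν and Var = μ(1−μ)/(ν+1).
ν = μ(1−μ)/Var − 1 = 0.2331/0.084 − 1 = 1.7750.
α = 0.37·1.7750 = 0.66, β = 0.63·1.7750 = 1.12.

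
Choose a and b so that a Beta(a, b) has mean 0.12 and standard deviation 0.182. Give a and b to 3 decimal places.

a = 0.263, b = 1.925

First σ² = 0.033124. Setting a = μn, b = (1−μ)n with n = a+b,
μ(1−μ)/(n+1) = 0.033124 ⇒ n+1 = 0.1056/0.033124 = 3.1880 ⇒ n = 2.1880.
Hence a = 0.12×2.1880 = 0.263, b = 0.88×2.1880 = 1.925.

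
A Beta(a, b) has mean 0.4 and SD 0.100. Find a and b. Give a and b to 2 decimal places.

a = 9.20, b = 13.80

σ² = 0.100² = 0.010000.
With s = a+b, Var = μ(1−μ)/(s+1), so s+1 = (0.4×0.6)/0.010000 = 24.0000 and s = 23.0000.
a = μs = 9.20, b = (1−μ)s = 13.80.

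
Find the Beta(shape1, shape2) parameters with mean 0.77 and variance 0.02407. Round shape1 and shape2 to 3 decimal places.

shape1 = 4.895, shape2 = 1.462

Write ν = shape1+shape2; then shape1 = μν and Var = μ(1−μ)/(ν+1).
ν = μ(1−μ)/Var − 1 = 0.1771/0.02407 − 1 = 6.3577.
shape1 = 0.77·6.3577 = 4.895, shape2 = 0.23·6.3577 = 1.462.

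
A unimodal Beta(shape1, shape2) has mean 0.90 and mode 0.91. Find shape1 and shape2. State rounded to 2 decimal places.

shape1 = 73.80, shape2 = 8.20

With s = shape1+shape2: μ = shape1/s and mode = (shape1−1)/(s−2). Eliminating shape1 = μs,
μs − 1 = m(s−2) ⇒ s(μ−m) = 1−2m ⇒ s = -0.82/-0.01 = 82.0000.
So shape1 = μs = 73.80, shape2 = (1−μ)s = 8.20.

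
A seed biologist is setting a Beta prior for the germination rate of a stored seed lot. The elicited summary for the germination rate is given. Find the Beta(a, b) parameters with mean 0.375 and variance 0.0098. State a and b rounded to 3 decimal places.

Write ν = a+b; then a = μν and Var = μ(1−μ)/(ν+1).
ν = μ(1−μ)/Var − 1 = 0.234375/0.0098 − 1 = 22.9158.
a = 0.375·22.9158 = 8.593, b = 0.625·22.9158 = 14.322.

a = 8.593, b = 14.322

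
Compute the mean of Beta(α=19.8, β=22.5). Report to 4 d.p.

E[X] = α/(α+β) = 19.8/42.3 = 0.4681.

0.4681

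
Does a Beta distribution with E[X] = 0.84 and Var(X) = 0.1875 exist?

The Beta variance bound is σ² < μ(1−μ).
Here μ(1−μ) = 0.84×0.16 = 0.1344, and 0.1875 ≥ 0.1344.

No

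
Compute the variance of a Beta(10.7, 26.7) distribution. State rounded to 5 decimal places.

Var = αβ/[(α+β)²(α+β+1)] = (10.7×26.7)/(37.4²×38.4) = 285.69/53712.384 = 0.00532.

0.00532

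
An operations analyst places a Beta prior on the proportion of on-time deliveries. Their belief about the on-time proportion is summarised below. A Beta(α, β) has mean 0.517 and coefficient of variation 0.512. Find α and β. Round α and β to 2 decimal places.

α = 1.33, β = 1.24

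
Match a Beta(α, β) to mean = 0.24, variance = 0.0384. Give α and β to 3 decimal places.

α = 0.900, β = 2.850

Let s = α+β. The Beta variance is μ(1−μ)/(s+1).
So s+1 = μ(1−μ)/σ² = (0.24×0.76)/0.0384 = 0.1824/0.0384 = 4.7500, giving s = 3.7500.
Then α = μs = 0.24×3.7500 = 0.900 and β = (1−μ)s = 0.76×3.7500 = 2.850.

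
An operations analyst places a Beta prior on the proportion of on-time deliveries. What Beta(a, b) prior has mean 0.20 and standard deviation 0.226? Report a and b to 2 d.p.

σ² = 0.226² = 0.051076.
With s = a+b, Var = μ(1−μ)/(s+1), so s+1 = (0.20×0.80)/0.051076 = 3.1326 and s = 2.1326.
a = μs = 0.43, b = (1−μ)s = 1.71.

a = 0.43, b = 1.71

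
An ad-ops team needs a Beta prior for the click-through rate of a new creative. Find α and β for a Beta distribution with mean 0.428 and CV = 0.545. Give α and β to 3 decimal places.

α = 1.498, β = 2.002

Var = (CV·μ)² = (0.545×0.428)² = 0.054410.
α+β = μ(1−μ)/Var − 1 = 0.244816/0.054410 − 1 = 3.4994.
Thus α = 0.428·3.4994 = 1.498 and β = 0.572·3.4994 = 2.002.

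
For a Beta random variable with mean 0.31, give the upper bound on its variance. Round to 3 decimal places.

Var = μ(1−μ)/(α+β+1), which approaches μ(1−μ) as α+β → 0.
So the supremum is μ(1−μ) = 0.31×0.69 = 0.214.

0.214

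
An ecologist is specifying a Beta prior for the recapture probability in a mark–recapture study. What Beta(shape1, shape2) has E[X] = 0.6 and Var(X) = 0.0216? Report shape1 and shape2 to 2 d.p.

By moment matching, shape1+shape2 = μ(1−μ)/σ² − 1 = (0.6·0.4)/0.0216 − 1 = 11.1111 − 1 = 10.1111.
Since shape1/(shape1+shape2) = μ, shape1 = 0.6·10.1111 = 6.07 and shape2 = 0.4·10.1111 = 4.04.

shape1 = 6.07, shape2 = 4.04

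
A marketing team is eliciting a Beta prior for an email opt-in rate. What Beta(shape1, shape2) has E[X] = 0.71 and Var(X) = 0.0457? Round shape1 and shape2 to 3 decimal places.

shape1 = 2.489, shape2 = 1.017

By moment matching, shape1+shape2 = μ(1−μ)/σ² − 1 = (0.71·0.29)/0.0457 − 1 = 4.5055 − 1 = 3.5055.
Since shape1/(shape1+shape2) = μ, shape1 = 0.71·3.5055 = 2.489 and shape2 = 0.29·3.5055 = 1.017.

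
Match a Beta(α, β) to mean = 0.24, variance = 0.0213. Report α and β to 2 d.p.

α = 1.82, β = 5.75

Write ν = α+β; then α = μν and Var = μ(1−μ)/(ν+1).
ν = μ(1−μ)/Var − 1 = 0.1824/0.0213 − 1 = 7.5634.
α = 0.24·7.5634 = 1.82, β = 0.76·7.5634 = 5.75.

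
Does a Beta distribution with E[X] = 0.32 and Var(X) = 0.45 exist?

For any Beta, Var(X) < E[X]·(1−E[X]).
Here μ(1−μ) = 0.32×0.68 = 0.2176, and 0.45 ≥ 0.2176.

No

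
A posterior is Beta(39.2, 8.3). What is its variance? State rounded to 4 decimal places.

0.0030

α+β = 47.5 and αβ = 325.36, so Var = αβ/[(α+β)²(α+β+1)] = 325.36/109428.125 = 0.0030.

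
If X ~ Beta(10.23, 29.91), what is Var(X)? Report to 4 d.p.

μ = 10.23/40.14 = 0.254858; Var = μ(1−μ)/(α+β+1) = 0.1899054/41.14 = 0.0046.

0.0046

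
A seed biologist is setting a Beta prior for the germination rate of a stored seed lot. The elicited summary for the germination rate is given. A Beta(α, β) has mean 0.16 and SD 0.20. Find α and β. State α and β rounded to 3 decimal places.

α = 0.378, β = 1.982

First σ² = 0.0400. Setting α = μn, β = (1−μ)n with n = α+β,
μ(1−μ)/(n+1) = 0.0400 ⇒ n+1 = 0.1344/0.0400 = 3.3600 ⇒ n = 2.3600.
Hence α = 0.16×2.3600 = 0.378, β = 0.84×2.3600 = 1.982.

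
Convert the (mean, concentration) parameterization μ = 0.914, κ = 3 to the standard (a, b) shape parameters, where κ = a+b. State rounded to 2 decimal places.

a = μκ = 0.914×3 = 2.74 and b = (1−μ)κ = 0.086×3 = 0.26.

a = 2.74, b = 0.26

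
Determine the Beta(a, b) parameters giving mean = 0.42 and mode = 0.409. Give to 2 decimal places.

a = 6.95, b = 9.60

With s = a+b: μ = a/s and mode = (a−1)/(s−2). Eliminating a = μs,
μs − 1 = m(s−2) ⇒ s(μ−m) = 1−2m ⇒ s = 0.182/0.011 = 16.5455.
So a = μs = 6.95, b = (1−μ)s = 9.60.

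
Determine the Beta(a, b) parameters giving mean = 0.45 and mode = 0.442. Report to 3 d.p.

With s = a+b: μ = a/s and mode = (a−1)/(s−2). Eliminating a = μs,
μs − 1 = m(s−2) ⇒ s(μ−m) = 1−2m ⇒ s = 0.116/0.008 = 14.5000.
So a = μs = 6.525, b = (1−μ)s = 7.975.

a = 6.525, b = 7.975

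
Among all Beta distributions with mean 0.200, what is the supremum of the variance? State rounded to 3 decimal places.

0.160

Var = μ(1−μ)/(α+β+1), which approaches μ(1−μ) as α+β → 0.
So the supremum is μ(1−μ) = 0.200×0.800 = 0.160.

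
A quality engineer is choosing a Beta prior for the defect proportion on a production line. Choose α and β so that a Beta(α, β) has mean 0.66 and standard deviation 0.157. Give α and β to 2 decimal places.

α = 5.35, β = 2.76

First σ² = 0.024649. Setting α = μn, β = (1−μ)n with n = α+β,
μ(1−μ)/(n+1) = 0.024649 ⇒ n+1 = 0.2244/0.024649 = 9.1038 ⇒ n = 8.1038.
Hence α = 0.66×8.1038 = 5.35, β = 0.34×8.1038 = 2.76.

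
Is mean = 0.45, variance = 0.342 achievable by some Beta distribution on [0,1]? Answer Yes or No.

A Beta with mean μ has variance μ(1−μ)/(α+β+1) < μ(1−μ).
Here μ(1−μ) = 0.45×0.55 = 0.2475, and 0.342 ≥ 0.2475.

No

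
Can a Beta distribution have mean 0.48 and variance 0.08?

For any Beta, Var(X) < E[X]·(1−E[X]).
Here μ(1−μ) = 0.48×0.52 = 0.2496, and 0.08 < 0.2496.

Yes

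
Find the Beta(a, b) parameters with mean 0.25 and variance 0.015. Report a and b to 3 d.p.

a = 2.875, b = 8.625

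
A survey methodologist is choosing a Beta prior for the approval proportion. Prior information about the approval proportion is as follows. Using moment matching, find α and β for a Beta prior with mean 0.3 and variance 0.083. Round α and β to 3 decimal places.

α = 0.459, β = 1.071

Let s = α+β. The Beta variance is μ(1−μ)/(s+1).
So s+1 = μ(1−μ)/σ² = (0.3×0.7)/0.083 = 0.21/0.083 = 2.5301, giving s = 1.5301.
Then α = μs = 0.3×1.5301 = 0.459 and β = (1−μ)s = 0.7×1.5301 = 1.071.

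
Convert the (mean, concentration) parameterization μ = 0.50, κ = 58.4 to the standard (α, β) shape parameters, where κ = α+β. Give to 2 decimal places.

α = 29.20, β = 29.20

Split κ in proportion μ : (1−μ): α = 0.50·58.4 = 29.20, β = 58.4 − 29.20 = 29.20.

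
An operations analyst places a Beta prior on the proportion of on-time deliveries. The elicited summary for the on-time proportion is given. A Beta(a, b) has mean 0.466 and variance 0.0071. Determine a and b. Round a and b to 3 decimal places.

Let s = a+b. The Beta variance is μ(1−μ)/(s+1).
So s+1 = μ(1−μ)/σ² = (0.466×0.534)/0.0071 = 0.248844/0.0071 = 35.0485, giving s = 34.0485.
Then a = μs = 0.466×34.0485 = 15.867 and b = (1−μ)s = 0.534×34.0485 = 18.182.

a = 15.867, b = 18.182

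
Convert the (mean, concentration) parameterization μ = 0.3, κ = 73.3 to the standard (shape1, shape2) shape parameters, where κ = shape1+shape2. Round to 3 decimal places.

Split κ in proportion μ : (1−μ): shape1 = 0.3·73.3 = 21.990, shape2 = 73.3 − 21.990 = 51.310.

shape1 = 21.990, shape2 = 51.310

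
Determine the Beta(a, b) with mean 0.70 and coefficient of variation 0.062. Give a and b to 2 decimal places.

a = 77.34, b = 33.15

σ = CV·μ = 0.062×0.70 = 0.04340, so σ² = 0.001884.
s+1 = μ(1−μ)/σ² = 0.2100/0.001884 = 111.4910, so s = a+b = 110.4910.
a = μs = 77.34, b = (1−μ)s = 33.15.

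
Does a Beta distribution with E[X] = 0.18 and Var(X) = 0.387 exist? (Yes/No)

No

For any Beta, Var(X) < E[X]·(1−E[X]).
Here μ(1−μ) = 0.18×0.82 = 0.1476, and 0.387 ≥ 0.1476.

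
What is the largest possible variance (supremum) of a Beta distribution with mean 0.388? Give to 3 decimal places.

For fixed mean μ the Beta variance is μ(1−μ)/(α+β+1), increasing as α+β decreases.
Its least upper bound (not attained) is μ(1−μ) = 0.388·0.612 = 0.237.

0.237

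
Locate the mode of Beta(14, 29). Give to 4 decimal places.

0.3171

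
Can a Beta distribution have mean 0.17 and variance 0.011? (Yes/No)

Yes

A Beta with mean μ has variance μ(1−μ)/(α+β+1) < μ(1−μ).
Here μ(1−μ) = 0.17×0.83 = 0.1411, and 0.011 < 0.1411.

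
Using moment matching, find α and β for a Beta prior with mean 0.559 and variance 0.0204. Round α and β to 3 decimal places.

α = 6.196, β = 4.888

Let s = α+β. The Beta variance is μ(1−μ)/(s+1).
So s+1 = μ(1−μ)/σ² = (0.559×0.441)/0.0204 = 0.246519/0.0204 = 12.0843, giving s = 11.0843.
Then α = μs = 0.559×11.0843 = 6.196 and β = (1−μ)s = 0.441×11.0843 = 4.888.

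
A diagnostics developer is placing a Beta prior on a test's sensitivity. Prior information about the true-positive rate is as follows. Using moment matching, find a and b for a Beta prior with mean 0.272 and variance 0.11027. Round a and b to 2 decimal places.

Let s = a+b. The Beta variance is μ(1−μ)/(s+1).
So s+1 = μ(1−μ)/σ² = (0.272×0.728)/0.11027 = 0.198016/0.11027 = 1.7957, giving s = 0.7957.
Then a = μs = 0.272×0.7957 = 0.22 and b = (1−μ)s = 0.728×0.7957 = 0.58.

a = 0.22, b = 0.58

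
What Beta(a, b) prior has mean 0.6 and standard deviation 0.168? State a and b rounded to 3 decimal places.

a = 4.502, b = 3.001

σ² = 0.168² = 0.028224.
With s = a+b, Var = μ(1−μ)/(s+1), so s+1 = (0.6×0.4)/0.028224 = 8.5034 and s = 7.5034.
a = μs = 4.502, b = (1−μ)s = 3.001.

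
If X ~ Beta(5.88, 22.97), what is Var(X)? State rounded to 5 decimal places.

Var = αβ/[(α+β)²(α+β+1)] = (5.88×22.97)/(28.85²×29.85) = 135.0636/24844.826625 = 0.00544.

0.00544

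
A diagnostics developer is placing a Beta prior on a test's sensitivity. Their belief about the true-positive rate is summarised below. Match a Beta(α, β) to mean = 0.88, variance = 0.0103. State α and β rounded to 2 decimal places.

α = 8.14, β = 1.11

Write ν = α+β; then α = μν and Var = μ(1−μ)/(ν+1).
ν = μ(1−μ)/Var − 1 = 0.1056/0.0103 − 1 = 9.2524.
α = 0.88·9.2524 = 8.14, β = 0.12·9.2524 = 1.11.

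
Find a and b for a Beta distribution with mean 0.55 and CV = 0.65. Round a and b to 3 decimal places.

a = 0.515, b = 0.421

Var = (CV·μ)² = (0.65×0.55)² = 0.127806.
a+b = μ(1−μ)/Var − 1 = 0.2475/0.127806 − 1 = 0.9365.
Thus a = 0.55·0.9365 = 0.515 and b = 0.45·0.9365 = 0.421.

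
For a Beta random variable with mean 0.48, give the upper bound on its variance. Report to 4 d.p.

For fixed mean μ the Beta variance is μ(1−μ)/(α+β+1), increasing as α+β decreases.
Its least upper bound (not attained) is μ(1−μ) = 0.48·0.52 = 0.2496.

0.2496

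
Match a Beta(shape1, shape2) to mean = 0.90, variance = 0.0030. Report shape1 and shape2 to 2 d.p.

Write ν = shape1+shape2; then shape1 = μν and Var = μ(1−μ)/(ν+1).
ν = μ(1−μ)/Var − 1 = 0.0900/0.0030 − 1 = 29.0000.
shape1 = 0.90·29.0000 = 26.10, shape2 = 0.10·29.0000 = 2.90.

shape1 = 26.10, shape2 = 2.90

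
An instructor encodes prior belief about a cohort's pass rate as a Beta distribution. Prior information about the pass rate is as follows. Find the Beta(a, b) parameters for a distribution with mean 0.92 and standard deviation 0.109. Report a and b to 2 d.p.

σ² = 0.109² = 0.011881.
With s = a+b, Var = μ(1−μ)/(s+1), so s+1 = (0.92×0.08)/0.011881 = 6.1948 and s = 5.1948.
a = μs = 4.78, b = (1−μ)s = 0.42.

a = 4.78, b = 0.42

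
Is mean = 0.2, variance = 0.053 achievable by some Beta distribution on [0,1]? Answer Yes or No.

For any Beta, Var(X) < E[X]·(1−E[X]).
Here μ(1−μ) = 0.2×0.8 = 0.16, and 0.053 < 0.16.

Yes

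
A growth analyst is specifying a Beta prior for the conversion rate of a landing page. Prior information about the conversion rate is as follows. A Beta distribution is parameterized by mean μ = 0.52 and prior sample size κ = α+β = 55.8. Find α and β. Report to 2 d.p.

α = 29.02, β = 26.78

Split κ in proportion μ : (1−μ): α = 0.52·55.8 = 29.02, β = 55.8 − 29.02 = 26.78.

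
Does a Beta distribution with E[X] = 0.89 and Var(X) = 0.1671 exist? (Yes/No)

A Beta with mean μ has variance μ(1−μ)/(α+β+1) < μ(1−μ).
Here μ(1−μ) = 0.89×0.11 = 0.0979, and 0.1671 ≥ 0.0979.

No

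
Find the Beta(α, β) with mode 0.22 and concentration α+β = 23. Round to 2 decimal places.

Mode = (α−1)/(κ−2) with κ = α+β, so α−1 = 0.22·21 = 4.62.
α = 5.62; β = κ − α = 17.38.

α = 5.62, β = 17.38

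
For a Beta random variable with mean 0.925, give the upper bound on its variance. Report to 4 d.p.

Var = μ(1−μ)/(α+β+1), which approaches μ(1−μ) as α+β → 0.
So the supremum is μ(1−μ) = 0.925×0.075 = 0.0694.

0.0694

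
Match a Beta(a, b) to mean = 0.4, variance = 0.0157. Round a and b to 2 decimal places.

a = 5.71, b = 8.57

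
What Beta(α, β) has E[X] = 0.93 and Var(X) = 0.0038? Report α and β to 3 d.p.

α = 15.002, β = 1.129

Let s = α+β. The Beta variance is μ(1−μ)/(s+1).
So s+1 = μ(1−μ)/σ² = (0.93×0.07)/0.0038 = 0.0651/0.0038 = 17.1316, giving s = 16.1316.
Then α = μs = 0.93×16.1316 = 15.002 and β = (1−μ)s = 0.07×16.1316 = 1.129.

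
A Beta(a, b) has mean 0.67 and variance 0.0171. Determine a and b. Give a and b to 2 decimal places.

a = 7.99, b = 3.94

Write ν = a+b; then a = μν and Var = μ(1−μ)/(ν+1).
ν = μ(1−μ)/Var − 1 = 0.2211/0.0171 − 1 = 11.9298.
a = 0.67·11.9298 = 7.99, b = 0.33·11.9298 = 3.94.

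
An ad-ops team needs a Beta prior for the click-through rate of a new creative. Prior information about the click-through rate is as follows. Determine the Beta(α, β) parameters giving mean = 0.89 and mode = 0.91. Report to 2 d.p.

With s = α+β: μ = α/s and mode = (α−1)/(s−2). Eliminating α = μs,
μs − 1 = m(s−2) ⇒ s(μ−m) = 1−2m ⇒ s = -0.82/-0.02 = 41.0000.
So α = μs = 36.49, β = (1−μ)s = 4.51.

α = 36.49, β = 4.51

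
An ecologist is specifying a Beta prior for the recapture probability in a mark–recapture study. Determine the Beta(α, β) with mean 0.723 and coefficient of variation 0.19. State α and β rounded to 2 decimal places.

Var = (CV·μ)² = (0.19×0.723)² = 0.018871.
α+β = μ(1−μ)/Var − 1 = 0.200271/0.018871 − 1 = 9.6129.
Thus α = 0.723·9.6129 = 6.95 and β = 0.277·9.6129 = 2.66.

α = 6.95, β = 2.66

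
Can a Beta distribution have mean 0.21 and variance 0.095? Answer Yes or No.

Yes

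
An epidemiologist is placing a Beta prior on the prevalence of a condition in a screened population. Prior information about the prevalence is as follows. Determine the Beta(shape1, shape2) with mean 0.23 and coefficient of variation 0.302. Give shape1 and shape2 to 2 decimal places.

shape1 = 8.21, shape2 = 27.49

Var = (CV·μ)² = (0.302×0.23)² = 0.004825.
shape1+shape2 = μ(1−μ)/Var − 1 = 0.1771/0.004825 − 1 = 35.7070.
Thus shape1 = 0.23·35.7070 = 8.21 and shape2 = 0.77·35.7070 = 27.49.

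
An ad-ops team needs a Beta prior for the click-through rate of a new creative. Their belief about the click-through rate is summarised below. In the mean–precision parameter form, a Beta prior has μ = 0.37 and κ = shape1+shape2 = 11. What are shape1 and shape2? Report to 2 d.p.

shape1 = 4.07, shape2 = 6.93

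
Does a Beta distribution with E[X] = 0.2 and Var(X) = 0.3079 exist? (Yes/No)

A Beta with mean μ has variance μ(1−μ)/(α+β+1) < μ(1−μ).
Here μ(1−μ) = 0.2×0.8 = 0.16, and 0.3079 ≥ 0.16.

No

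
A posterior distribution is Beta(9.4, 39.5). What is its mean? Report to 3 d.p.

The Beta mean is α/(α+β) = 9.4/(9.4+39.5) = 0.192.

0.192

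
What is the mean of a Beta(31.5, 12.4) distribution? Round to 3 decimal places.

The Beta mean is α/(α+β) = 31.5/(31.5+12.4) = 0.718.

0.718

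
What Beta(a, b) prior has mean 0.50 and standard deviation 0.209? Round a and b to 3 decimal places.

a = 2.362, b = 2.362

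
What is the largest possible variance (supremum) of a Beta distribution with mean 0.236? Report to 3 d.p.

Var = μ(1−μ)/(α+β+1), which approaches μ(1−μ) as α+β → 0.
So the supremum is μ(1−μ) = 0.236×0.764 = 0.180.

0.180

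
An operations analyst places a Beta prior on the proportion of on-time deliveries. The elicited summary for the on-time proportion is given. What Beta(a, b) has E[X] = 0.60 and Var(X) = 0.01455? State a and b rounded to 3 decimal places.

a = 9.297, b = 6.198

By moment matching, a+b = μ(1−μ)/σ² − 1 = (0.60·0.40)/0.01455 − 1 = 16.4948 − 1 = 15.4948.
Since a/(a+b) = μ, a = 0.60·15.4948 = 9.297 and b = 0.40·15.4948 = 6.198.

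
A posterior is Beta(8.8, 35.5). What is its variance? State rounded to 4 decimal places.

μ = 8.8/44.3 = 0.198646; Var = μ(1−μ)/(α+β+1) = 0.1591855/45.3 = 0.0035.

0.0035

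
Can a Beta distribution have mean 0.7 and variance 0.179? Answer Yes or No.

Yes

For any Beta, Var(X) < E[X]·(1−E[X]).
Here μ(1−μ) = 0.7×0.3 = 0.21, and 0.179 < 0.21.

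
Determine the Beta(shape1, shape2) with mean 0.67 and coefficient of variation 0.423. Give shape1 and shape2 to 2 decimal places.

shape1 = 1.17, shape2 = 0.58

σ = CV·μ = 0.423×0.67 = 0.28341, so σ² = 0.080321.
s+1 = μ(1−μ)/σ² = 0.2211/0.080321 = 2.7527, so s = shape1+shape2 = 1.7527.
shape1 = μs = 1.17, shape2 = (1−μ)s = 0.58.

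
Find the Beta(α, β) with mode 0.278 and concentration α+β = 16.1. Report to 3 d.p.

α = 4.920, β = 11.180

For α,β>1 the mode is (α−1)/(α+β−2), so α = mode·(κ−2)+1 = 0.278×14.1+1 = 4.920.
And β = (1−mode)·(κ−2)+1 = 0.722×14.1+1 = 11.180.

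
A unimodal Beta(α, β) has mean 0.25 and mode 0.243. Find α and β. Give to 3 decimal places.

α = 18.357, β = 55.071

With s = α+β: μ = α/s and mode = (α−1)/(s−2). Eliminating α = μs,
μs − 1 = m(s−2) ⇒ s(μ−m) = 1−2m ⇒ s = 0.514/0.007 = 73.4286.
So α = μs = 18.357, β = (1−μ)s = 55.071.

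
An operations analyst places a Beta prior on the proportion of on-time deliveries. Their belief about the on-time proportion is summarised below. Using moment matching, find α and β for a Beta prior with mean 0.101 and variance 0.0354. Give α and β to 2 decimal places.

α = 0.16, β = 1.41

Write ν = α+β; then α = μν and Var = μ(1−μ)/(ν+1).
ν = μ(1−μ)/Var − 1 = 0.090799/0.0354 − 1 = 1.5649.
α = 0.101·1.5649 = 0.16, β = 0.899·1.5649 = 1.41.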